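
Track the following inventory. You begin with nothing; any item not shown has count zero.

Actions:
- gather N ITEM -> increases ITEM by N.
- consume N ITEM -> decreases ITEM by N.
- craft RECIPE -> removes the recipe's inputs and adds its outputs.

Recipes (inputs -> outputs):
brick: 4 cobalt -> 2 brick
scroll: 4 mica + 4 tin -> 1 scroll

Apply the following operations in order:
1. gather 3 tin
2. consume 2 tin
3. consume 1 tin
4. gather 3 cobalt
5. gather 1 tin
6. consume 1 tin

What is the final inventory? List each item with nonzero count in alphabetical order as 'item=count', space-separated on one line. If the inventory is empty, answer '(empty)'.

After 1 (gather 3 tin): tin=3
After 2 (consume 2 tin): tin=1
After 3 (consume 1 tin): (empty)
After 4 (gather 3 cobalt): cobalt=3
After 5 (gather 1 tin): cobalt=3 tin=1
After 6 (consume 1 tin): cobalt=3

Answer: cobalt=3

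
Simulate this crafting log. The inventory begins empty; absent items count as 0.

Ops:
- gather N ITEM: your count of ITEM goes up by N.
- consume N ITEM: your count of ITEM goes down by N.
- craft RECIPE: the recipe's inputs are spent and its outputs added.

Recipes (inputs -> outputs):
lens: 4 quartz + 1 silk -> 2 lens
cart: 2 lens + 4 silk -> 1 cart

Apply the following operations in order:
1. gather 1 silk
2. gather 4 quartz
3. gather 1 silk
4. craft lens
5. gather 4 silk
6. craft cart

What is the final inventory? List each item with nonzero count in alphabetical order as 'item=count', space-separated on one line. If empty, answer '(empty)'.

Answer: cart=1 silk=1

Derivation:
After 1 (gather 1 silk): silk=1
After 2 (gather 4 quartz): quartz=4 silk=1
After 3 (gather 1 silk): quartz=4 silk=2
After 4 (craft lens): lens=2 silk=1
After 5 (gather 4 silk): lens=2 silk=5
After 6 (craft cart): cart=1 silk=1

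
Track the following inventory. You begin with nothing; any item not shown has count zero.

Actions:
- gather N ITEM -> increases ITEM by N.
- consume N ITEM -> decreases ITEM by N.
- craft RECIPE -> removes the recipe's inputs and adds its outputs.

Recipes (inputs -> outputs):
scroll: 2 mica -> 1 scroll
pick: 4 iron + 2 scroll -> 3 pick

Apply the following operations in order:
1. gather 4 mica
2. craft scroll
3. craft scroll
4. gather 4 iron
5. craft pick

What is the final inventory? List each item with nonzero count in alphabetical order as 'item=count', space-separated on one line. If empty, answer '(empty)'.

Answer: pick=3

Derivation:
After 1 (gather 4 mica): mica=4
After 2 (craft scroll): mica=2 scroll=1
After 3 (craft scroll): scroll=2
After 4 (gather 4 iron): iron=4 scroll=2
After 5 (craft pick): pick=3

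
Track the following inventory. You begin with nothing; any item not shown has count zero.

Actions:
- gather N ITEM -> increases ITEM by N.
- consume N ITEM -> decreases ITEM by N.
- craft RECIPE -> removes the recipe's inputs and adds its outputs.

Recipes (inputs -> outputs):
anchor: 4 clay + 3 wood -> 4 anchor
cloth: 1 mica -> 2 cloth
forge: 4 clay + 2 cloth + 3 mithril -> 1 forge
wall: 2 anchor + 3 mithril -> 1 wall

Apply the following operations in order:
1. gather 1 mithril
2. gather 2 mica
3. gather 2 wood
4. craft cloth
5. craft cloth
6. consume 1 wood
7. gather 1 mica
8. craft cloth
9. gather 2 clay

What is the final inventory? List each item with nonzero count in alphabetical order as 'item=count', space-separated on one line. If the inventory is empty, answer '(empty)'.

Answer: clay=2 cloth=6 mithril=1 wood=1

Derivation:
After 1 (gather 1 mithril): mithril=1
After 2 (gather 2 mica): mica=2 mithril=1
After 3 (gather 2 wood): mica=2 mithril=1 wood=2
After 4 (craft cloth): cloth=2 mica=1 mithril=1 wood=2
After 5 (craft cloth): cloth=4 mithril=1 wood=2
After 6 (consume 1 wood): cloth=4 mithril=1 wood=1
After 7 (gather 1 mica): cloth=4 mica=1 mithril=1 wood=1
After 8 (craft cloth): cloth=6 mithril=1 wood=1
After 9 (gather 2 clay): clay=2 cloth=6 mithril=1 wood=1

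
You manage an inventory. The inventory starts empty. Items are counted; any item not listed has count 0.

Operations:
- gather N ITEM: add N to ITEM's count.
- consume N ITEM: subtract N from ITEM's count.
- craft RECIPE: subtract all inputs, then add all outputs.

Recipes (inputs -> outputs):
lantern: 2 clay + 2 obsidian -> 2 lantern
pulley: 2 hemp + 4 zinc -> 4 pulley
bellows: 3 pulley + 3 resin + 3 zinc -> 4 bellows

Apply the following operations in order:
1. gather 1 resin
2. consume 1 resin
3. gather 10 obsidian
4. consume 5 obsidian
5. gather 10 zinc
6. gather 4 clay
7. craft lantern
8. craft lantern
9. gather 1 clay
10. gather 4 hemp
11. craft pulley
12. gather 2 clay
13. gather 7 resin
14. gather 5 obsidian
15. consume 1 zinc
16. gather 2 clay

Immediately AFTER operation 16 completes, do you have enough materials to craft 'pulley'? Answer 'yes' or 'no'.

After 1 (gather 1 resin): resin=1
After 2 (consume 1 resin): (empty)
After 3 (gather 10 obsidian): obsidian=10
After 4 (consume 5 obsidian): obsidian=5
After 5 (gather 10 zinc): obsidian=5 zinc=10
After 6 (gather 4 clay): clay=4 obsidian=5 zinc=10
After 7 (craft lantern): clay=2 lantern=2 obsidian=3 zinc=10
After 8 (craft lantern): lantern=4 obsidian=1 zinc=10
After 9 (gather 1 clay): clay=1 lantern=4 obsidian=1 zinc=10
After 10 (gather 4 hemp): clay=1 hemp=4 lantern=4 obsidian=1 zinc=10
After 11 (craft pulley): clay=1 hemp=2 lantern=4 obsidian=1 pulley=4 zinc=6
After 12 (gather 2 clay): clay=3 hemp=2 lantern=4 obsidian=1 pulley=4 zinc=6
After 13 (gather 7 resin): clay=3 hemp=2 lantern=4 obsidian=1 pulley=4 resin=7 zinc=6
After 14 (gather 5 obsidian): clay=3 hemp=2 lantern=4 obsidian=6 pulley=4 resin=7 zinc=6
After 15 (consume 1 zinc): clay=3 hemp=2 lantern=4 obsidian=6 pulley=4 resin=7 zinc=5
After 16 (gather 2 clay): clay=5 hemp=2 lantern=4 obsidian=6 pulley=4 resin=7 zinc=5

Answer: yes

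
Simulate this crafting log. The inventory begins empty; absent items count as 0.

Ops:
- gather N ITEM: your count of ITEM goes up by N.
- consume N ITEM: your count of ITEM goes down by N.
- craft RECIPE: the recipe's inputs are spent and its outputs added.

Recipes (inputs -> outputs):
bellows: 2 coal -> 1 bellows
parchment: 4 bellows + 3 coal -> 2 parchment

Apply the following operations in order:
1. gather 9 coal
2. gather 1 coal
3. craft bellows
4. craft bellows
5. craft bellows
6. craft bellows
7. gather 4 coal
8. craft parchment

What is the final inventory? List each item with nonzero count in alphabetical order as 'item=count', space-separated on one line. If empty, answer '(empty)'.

Answer: coal=3 parchment=2

Derivation:
After 1 (gather 9 coal): coal=9
After 2 (gather 1 coal): coal=10
After 3 (craft bellows): bellows=1 coal=8
After 4 (craft bellows): bellows=2 coal=6
After 5 (craft bellows): bellows=3 coal=4
After 6 (craft bellows): bellows=4 coal=2
After 7 (gather 4 coal): bellows=4 coal=6
After 8 (craft parchment): coal=3 parchment=2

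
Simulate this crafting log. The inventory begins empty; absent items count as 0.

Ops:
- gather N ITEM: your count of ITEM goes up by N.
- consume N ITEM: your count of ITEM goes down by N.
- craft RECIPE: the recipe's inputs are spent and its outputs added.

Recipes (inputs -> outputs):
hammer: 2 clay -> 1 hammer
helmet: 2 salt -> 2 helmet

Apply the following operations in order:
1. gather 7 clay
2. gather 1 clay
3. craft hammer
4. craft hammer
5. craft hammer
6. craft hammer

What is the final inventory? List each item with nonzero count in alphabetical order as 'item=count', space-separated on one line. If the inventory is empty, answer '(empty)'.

After 1 (gather 7 clay): clay=7
After 2 (gather 1 clay): clay=8
After 3 (craft hammer): clay=6 hammer=1
After 4 (craft hammer): clay=4 hammer=2
After 5 (craft hammer): clay=2 hammer=3
After 6 (craft hammer): hammer=4

Answer: hammer=4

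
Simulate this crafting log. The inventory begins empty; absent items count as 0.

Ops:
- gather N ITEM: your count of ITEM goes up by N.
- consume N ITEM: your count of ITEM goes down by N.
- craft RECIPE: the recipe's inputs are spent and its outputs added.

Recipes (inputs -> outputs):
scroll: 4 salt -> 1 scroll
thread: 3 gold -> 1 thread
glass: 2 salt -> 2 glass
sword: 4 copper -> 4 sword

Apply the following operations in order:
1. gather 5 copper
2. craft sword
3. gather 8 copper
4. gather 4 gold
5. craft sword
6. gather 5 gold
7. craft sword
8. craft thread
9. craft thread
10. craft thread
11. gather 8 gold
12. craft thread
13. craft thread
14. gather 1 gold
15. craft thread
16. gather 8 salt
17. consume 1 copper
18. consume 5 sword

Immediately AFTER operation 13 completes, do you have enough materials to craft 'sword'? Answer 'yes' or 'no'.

Answer: no

Derivation:
After 1 (gather 5 copper): copper=5
After 2 (craft sword): copper=1 sword=4
After 3 (gather 8 copper): copper=9 sword=4
After 4 (gather 4 gold): copper=9 gold=4 sword=4
After 5 (craft sword): copper=5 gold=4 sword=8
After 6 (gather 5 gold): copper=5 gold=9 sword=8
After 7 (craft sword): copper=1 gold=9 sword=12
After 8 (craft thread): copper=1 gold=6 sword=12 thread=1
After 9 (craft thread): copper=1 gold=3 sword=12 thread=2
After 10 (craft thread): copper=1 sword=12 thread=3
After 11 (gather 8 gold): copper=1 gold=8 sword=12 thread=3
After 12 (craft thread): copper=1 gold=5 sword=12 thread=4
After 13 (craft thread): copper=1 gold=2 sword=12 thread=5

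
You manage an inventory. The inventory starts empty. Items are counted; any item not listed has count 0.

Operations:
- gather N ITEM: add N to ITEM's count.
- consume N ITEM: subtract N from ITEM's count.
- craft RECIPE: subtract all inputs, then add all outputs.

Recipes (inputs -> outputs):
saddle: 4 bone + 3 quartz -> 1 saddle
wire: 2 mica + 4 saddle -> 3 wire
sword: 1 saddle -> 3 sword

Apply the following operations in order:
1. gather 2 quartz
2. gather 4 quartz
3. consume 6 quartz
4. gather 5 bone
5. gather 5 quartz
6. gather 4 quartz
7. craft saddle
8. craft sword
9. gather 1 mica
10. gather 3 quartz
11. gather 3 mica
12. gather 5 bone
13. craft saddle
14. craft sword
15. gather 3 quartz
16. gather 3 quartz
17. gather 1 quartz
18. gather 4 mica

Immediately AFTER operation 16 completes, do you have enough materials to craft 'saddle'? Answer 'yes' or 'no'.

Answer: no

Derivation:
After 1 (gather 2 quartz): quartz=2
After 2 (gather 4 quartz): quartz=6
After 3 (consume 6 quartz): (empty)
After 4 (gather 5 bone): bone=5
After 5 (gather 5 quartz): bone=5 quartz=5
After 6 (gather 4 quartz): bone=5 quartz=9
After 7 (craft saddle): bone=1 quartz=6 saddle=1
After 8 (craft sword): bone=1 quartz=6 sword=3
After 9 (gather 1 mica): bone=1 mica=1 quartz=6 sword=3
After 10 (gather 3 quartz): bone=1 mica=1 quartz=9 sword=3
After 11 (gather 3 mica): bone=1 mica=4 quartz=9 sword=3
After 12 (gather 5 bone): bone=6 mica=4 quartz=9 sword=3
After 13 (craft saddle): bone=2 mica=4 quartz=6 saddle=1 sword=3
After 14 (craft sword): bone=2 mica=4 quartz=6 sword=6
After 15 (gather 3 quartz): bone=2 mica=4 quartz=9 sword=6
After 16 (gather 3 quartz): bone=2 mica=4 quartz=12 sword=6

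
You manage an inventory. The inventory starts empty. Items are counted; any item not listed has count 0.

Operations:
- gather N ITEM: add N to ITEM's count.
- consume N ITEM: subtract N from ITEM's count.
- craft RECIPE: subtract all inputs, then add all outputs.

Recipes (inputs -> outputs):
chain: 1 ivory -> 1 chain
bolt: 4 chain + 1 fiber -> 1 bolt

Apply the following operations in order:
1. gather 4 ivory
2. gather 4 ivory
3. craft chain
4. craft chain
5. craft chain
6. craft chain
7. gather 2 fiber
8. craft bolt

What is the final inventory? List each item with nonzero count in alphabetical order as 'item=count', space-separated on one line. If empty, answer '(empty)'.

After 1 (gather 4 ivory): ivory=4
After 2 (gather 4 ivory): ivory=8
After 3 (craft chain): chain=1 ivory=7
After 4 (craft chain): chain=2 ivory=6
After 5 (craft chain): chain=3 ivory=5
After 6 (craft chain): chain=4 ivory=4
After 7 (gather 2 fiber): chain=4 fiber=2 ivory=4
After 8 (craft bolt): bolt=1 fiber=1 ivory=4

Answer: bolt=1 fiber=1 ivory=4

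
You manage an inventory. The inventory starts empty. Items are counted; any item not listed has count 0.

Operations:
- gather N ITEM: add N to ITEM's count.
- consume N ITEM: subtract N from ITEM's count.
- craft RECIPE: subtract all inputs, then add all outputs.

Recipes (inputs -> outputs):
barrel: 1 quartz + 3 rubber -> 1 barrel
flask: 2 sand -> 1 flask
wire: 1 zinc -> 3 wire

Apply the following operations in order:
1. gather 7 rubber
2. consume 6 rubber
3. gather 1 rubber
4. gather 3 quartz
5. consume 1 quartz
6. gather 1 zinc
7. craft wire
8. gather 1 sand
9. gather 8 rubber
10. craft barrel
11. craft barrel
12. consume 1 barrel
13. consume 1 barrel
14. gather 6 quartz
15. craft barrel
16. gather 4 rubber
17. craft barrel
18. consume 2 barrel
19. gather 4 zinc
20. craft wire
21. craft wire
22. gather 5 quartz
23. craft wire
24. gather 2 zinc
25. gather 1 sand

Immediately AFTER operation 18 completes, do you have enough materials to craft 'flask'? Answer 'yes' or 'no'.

Answer: no

Derivation:
After 1 (gather 7 rubber): rubber=7
After 2 (consume 6 rubber): rubber=1
After 3 (gather 1 rubber): rubber=2
After 4 (gather 3 quartz): quartz=3 rubber=2
After 5 (consume 1 quartz): quartz=2 rubber=2
After 6 (gather 1 zinc): quartz=2 rubber=2 zinc=1
After 7 (craft wire): quartz=2 rubber=2 wire=3
After 8 (gather 1 sand): quartz=2 rubber=2 sand=1 wire=3
After 9 (gather 8 rubber): quartz=2 rubber=10 sand=1 wire=3
After 10 (craft barrel): barrel=1 quartz=1 rubber=7 sand=1 wire=3
After 11 (craft barrel): barrel=2 rubber=4 sand=1 wire=3
After 12 (consume 1 barrel): barrel=1 rubber=4 sand=1 wire=3
After 13 (consume 1 barrel): rubber=4 sand=1 wire=3
After 14 (gather 6 quartz): quartz=6 rubber=4 sand=1 wire=3
After 15 (craft barrel): barrel=1 quartz=5 rubber=1 sand=1 wire=3
After 16 (gather 4 rubber): barrel=1 quartz=5 rubber=5 sand=1 wire=3
After 17 (craft barrel): barrel=2 quartz=4 rubber=2 sand=1 wire=3
After 18 (consume 2 barrel): quartz=4 rubber=2 sand=1 wire=3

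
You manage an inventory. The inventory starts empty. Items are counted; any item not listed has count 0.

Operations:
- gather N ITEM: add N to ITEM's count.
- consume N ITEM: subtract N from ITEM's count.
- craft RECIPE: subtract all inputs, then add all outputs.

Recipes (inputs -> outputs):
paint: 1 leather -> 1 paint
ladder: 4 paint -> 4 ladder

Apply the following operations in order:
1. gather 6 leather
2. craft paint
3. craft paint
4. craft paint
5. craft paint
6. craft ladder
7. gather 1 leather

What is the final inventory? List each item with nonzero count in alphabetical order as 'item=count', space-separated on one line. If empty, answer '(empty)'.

Answer: ladder=4 leather=3

Derivation:
After 1 (gather 6 leather): leather=6
After 2 (craft paint): leather=5 paint=1
After 3 (craft paint): leather=4 paint=2
After 4 (craft paint): leather=3 paint=3
After 5 (craft paint): leather=2 paint=4
After 6 (craft ladder): ladder=4 leather=2
After 7 (gather 1 leather): ladder=4 leather=3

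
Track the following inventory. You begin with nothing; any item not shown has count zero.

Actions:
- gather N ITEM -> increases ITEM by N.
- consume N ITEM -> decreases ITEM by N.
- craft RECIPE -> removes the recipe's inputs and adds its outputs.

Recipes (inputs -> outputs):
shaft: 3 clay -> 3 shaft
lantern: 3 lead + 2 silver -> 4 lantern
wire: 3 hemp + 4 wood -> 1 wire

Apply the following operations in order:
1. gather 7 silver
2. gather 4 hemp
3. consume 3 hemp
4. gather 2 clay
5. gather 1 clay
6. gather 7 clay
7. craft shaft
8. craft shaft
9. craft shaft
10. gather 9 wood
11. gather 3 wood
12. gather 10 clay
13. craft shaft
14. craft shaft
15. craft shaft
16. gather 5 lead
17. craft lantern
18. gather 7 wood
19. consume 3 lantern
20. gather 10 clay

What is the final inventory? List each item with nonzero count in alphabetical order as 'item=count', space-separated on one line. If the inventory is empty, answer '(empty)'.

Answer: clay=12 hemp=1 lantern=1 lead=2 shaft=18 silver=5 wood=19

Derivation:
After 1 (gather 7 silver): silver=7
After 2 (gather 4 hemp): hemp=4 silver=7
After 3 (consume 3 hemp): hemp=1 silver=7
After 4 (gather 2 clay): clay=2 hemp=1 silver=7
After 5 (gather 1 clay): clay=3 hemp=1 silver=7
After 6 (gather 7 clay): clay=10 hemp=1 silver=7
After 7 (craft shaft): clay=7 hemp=1 shaft=3 silver=7
After 8 (craft shaft): clay=4 hemp=1 shaft=6 silver=7
After 9 (craft shaft): clay=1 hemp=1 shaft=9 silver=7
After 10 (gather 9 wood): clay=1 hemp=1 shaft=9 silver=7 wood=9
After 11 (gather 3 wood): clay=1 hemp=1 shaft=9 silver=7 wood=12
After 12 (gather 10 clay): clay=11 hemp=1 shaft=9 silver=7 wood=12
After 13 (craft shaft): clay=8 hemp=1 shaft=12 silver=7 wood=12
After 14 (craft shaft): clay=5 hemp=1 shaft=15 silver=7 wood=12
After 15 (craft shaft): clay=2 hemp=1 shaft=18 silver=7 wood=12
After 16 (gather 5 lead): clay=2 hemp=1 lead=5 shaft=18 silver=7 wood=12
After 17 (craft lantern): clay=2 hemp=1 lantern=4 lead=2 shaft=18 silver=5 wood=12
After 18 (gather 7 wood): clay=2 hemp=1 lantern=4 lead=2 shaft=18 silver=5 wood=19
After 19 (consume 3 lantern): clay=2 hemp=1 lantern=1 lead=2 shaft=18 silver=5 wood=19
After 20 (gather 10 clay): clay=12 hemp=1 lantern=1 lead=2 shaft=18 silver=5 wood=19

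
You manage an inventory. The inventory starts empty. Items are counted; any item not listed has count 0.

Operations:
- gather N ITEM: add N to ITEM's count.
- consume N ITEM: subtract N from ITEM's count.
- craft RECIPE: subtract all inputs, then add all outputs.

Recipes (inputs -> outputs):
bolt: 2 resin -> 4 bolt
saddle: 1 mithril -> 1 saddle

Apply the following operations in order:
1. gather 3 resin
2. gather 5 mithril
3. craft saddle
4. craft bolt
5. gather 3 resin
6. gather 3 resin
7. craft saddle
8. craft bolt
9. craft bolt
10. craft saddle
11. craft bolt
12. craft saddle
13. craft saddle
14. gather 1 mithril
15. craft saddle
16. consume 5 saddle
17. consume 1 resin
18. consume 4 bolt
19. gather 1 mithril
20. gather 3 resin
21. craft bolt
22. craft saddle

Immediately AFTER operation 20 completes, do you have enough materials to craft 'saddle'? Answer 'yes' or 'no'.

After 1 (gather 3 resin): resin=3
After 2 (gather 5 mithril): mithril=5 resin=3
After 3 (craft saddle): mithril=4 resin=3 saddle=1
After 4 (craft bolt): bolt=4 mithril=4 resin=1 saddle=1
After 5 (gather 3 resin): bolt=4 mithril=4 resin=4 saddle=1
After 6 (gather 3 resin): bolt=4 mithril=4 resin=7 saddle=1
After 7 (craft saddle): bolt=4 mithril=3 resin=7 saddle=2
After 8 (craft bolt): bolt=8 mithril=3 resin=5 saddle=2
After 9 (craft bolt): bolt=12 mithril=3 resin=3 saddle=2
After 10 (craft saddle): bolt=12 mithril=2 resin=3 saddle=3
After 11 (craft bolt): bolt=16 mithril=2 resin=1 saddle=3
After 12 (craft saddle): bolt=16 mithril=1 resin=1 saddle=4
After 13 (craft saddle): bolt=16 resin=1 saddle=5
After 14 (gather 1 mithril): bolt=16 mithril=1 resin=1 saddle=5
After 15 (craft saddle): bolt=16 resin=1 saddle=6
After 16 (consume 5 saddle): bolt=16 resin=1 saddle=1
After 17 (consume 1 resin): bolt=16 saddle=1
After 18 (consume 4 bolt): bolt=12 saddle=1
After 19 (gather 1 mithril): bolt=12 mithril=1 saddle=1
After 20 (gather 3 resin): bolt=12 mithril=1 resin=3 saddle=1

Answer: yes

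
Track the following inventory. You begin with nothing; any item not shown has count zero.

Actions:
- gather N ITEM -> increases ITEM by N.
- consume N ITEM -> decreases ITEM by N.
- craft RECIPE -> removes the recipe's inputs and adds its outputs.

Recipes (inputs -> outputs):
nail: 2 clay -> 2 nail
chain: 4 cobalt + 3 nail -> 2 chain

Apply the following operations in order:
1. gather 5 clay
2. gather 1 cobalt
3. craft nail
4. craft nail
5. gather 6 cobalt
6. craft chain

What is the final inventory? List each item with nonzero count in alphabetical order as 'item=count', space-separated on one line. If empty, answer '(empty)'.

Answer: chain=2 clay=1 cobalt=3 nail=1

Derivation:
After 1 (gather 5 clay): clay=5
After 2 (gather 1 cobalt): clay=5 cobalt=1
After 3 (craft nail): clay=3 cobalt=1 nail=2
After 4 (craft nail): clay=1 cobalt=1 nail=4
After 5 (gather 6 cobalt): clay=1 cobalt=7 nail=4
After 6 (craft chain): chain=2 clay=1 cobalt=3 nail=1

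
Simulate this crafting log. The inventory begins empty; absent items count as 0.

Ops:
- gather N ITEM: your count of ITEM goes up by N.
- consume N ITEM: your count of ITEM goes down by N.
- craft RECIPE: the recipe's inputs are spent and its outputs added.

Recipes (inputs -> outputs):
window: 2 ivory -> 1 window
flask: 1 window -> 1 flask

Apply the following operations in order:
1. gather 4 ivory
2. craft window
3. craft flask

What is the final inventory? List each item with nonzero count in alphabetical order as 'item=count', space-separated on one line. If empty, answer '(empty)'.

Answer: flask=1 ivory=2

Derivation:
After 1 (gather 4 ivory): ivory=4
After 2 (craft window): ivory=2 window=1
After 3 (craft flask): flask=1 ivory=2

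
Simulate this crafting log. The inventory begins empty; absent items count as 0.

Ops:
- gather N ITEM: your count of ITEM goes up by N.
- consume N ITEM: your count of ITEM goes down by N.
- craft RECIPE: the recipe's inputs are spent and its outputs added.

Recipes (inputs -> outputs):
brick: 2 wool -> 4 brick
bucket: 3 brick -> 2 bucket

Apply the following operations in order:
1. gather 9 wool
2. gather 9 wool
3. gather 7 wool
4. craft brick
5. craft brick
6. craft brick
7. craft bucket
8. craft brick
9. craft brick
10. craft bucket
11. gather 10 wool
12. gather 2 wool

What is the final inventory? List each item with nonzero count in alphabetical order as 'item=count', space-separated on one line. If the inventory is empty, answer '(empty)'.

After 1 (gather 9 wool): wool=9
After 2 (gather 9 wool): wool=18
After 3 (gather 7 wool): wool=25
After 4 (craft brick): brick=4 wool=23
After 5 (craft brick): brick=8 wool=21
After 6 (craft brick): brick=12 wool=19
After 7 (craft bucket): brick=9 bucket=2 wool=19
After 8 (craft brick): brick=13 bucket=2 wool=17
After 9 (craft brick): brick=17 bucket=2 wool=15
After 10 (craft bucket): brick=14 bucket=4 wool=15
After 11 (gather 10 wool): brick=14 bucket=4 wool=25
After 12 (gather 2 wool): brick=14 bucket=4 wool=27

Answer: brick=14 bucket=4 wool=27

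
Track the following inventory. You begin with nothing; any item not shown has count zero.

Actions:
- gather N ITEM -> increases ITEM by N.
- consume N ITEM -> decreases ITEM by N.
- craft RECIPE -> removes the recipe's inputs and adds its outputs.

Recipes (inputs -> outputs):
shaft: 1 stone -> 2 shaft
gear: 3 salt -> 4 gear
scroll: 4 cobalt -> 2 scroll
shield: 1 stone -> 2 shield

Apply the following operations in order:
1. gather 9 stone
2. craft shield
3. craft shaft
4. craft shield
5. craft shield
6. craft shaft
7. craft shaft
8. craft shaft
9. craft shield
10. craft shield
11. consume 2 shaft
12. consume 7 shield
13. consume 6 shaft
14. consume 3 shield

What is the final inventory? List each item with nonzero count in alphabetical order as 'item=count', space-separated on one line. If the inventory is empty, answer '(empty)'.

After 1 (gather 9 stone): stone=9
After 2 (craft shield): shield=2 stone=8
After 3 (craft shaft): shaft=2 shield=2 stone=7
After 4 (craft shield): shaft=2 shield=4 stone=6
After 5 (craft shield): shaft=2 shield=6 stone=5
After 6 (craft shaft): shaft=4 shield=6 stone=4
After 7 (craft shaft): shaft=6 shield=6 stone=3
After 8 (craft shaft): shaft=8 shield=6 stone=2
After 9 (craft shield): shaft=8 shield=8 stone=1
After 10 (craft shield): shaft=8 shield=10
After 11 (consume 2 shaft): shaft=6 shield=10
After 12 (consume 7 shield): shaft=6 shield=3
After 13 (consume 6 shaft): shield=3
After 14 (consume 3 shield): (empty)

Answer: (empty)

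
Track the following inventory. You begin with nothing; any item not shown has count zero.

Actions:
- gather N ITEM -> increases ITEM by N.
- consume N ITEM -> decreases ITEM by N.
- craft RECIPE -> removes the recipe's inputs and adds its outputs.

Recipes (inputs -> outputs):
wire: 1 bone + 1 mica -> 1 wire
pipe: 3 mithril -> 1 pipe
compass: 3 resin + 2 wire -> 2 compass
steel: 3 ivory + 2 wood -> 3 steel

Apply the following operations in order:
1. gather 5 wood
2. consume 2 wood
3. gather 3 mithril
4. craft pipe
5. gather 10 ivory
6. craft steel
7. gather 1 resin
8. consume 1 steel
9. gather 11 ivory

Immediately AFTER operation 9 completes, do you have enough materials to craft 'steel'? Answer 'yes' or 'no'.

Answer: no

Derivation:
After 1 (gather 5 wood): wood=5
After 2 (consume 2 wood): wood=3
After 3 (gather 3 mithril): mithril=3 wood=3
After 4 (craft pipe): pipe=1 wood=3
After 5 (gather 10 ivory): ivory=10 pipe=1 wood=3
After 6 (craft steel): ivory=7 pipe=1 steel=3 wood=1
After 7 (gather 1 resin): ivory=7 pipe=1 resin=1 steel=3 wood=1
After 8 (consume 1 steel): ivory=7 pipe=1 resin=1 steel=2 wood=1
After 9 (gather 11 ivory): ivory=18 pipe=1 resin=1 steel=2 wood=1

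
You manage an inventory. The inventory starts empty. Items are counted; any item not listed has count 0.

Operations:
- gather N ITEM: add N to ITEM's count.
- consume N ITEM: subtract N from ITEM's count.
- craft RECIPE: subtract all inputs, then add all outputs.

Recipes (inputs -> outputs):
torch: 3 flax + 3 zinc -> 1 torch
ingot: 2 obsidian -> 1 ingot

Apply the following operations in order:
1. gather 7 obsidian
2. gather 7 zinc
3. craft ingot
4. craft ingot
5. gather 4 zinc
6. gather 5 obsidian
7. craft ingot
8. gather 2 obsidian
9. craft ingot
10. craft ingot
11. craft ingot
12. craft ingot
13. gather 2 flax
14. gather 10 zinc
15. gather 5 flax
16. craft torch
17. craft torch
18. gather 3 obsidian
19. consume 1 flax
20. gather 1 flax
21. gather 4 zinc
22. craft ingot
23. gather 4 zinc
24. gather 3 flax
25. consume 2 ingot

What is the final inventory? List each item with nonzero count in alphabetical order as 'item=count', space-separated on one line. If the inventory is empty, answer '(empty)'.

Answer: flax=4 ingot=6 obsidian=1 torch=2 zinc=23

Derivation:
After 1 (gather 7 obsidian): obsidian=7
After 2 (gather 7 zinc): obsidian=7 zinc=7
After 3 (craft ingot): ingot=1 obsidian=5 zinc=7
After 4 (craft ingot): ingot=2 obsidian=3 zinc=7
After 5 (gather 4 zinc): ingot=2 obsidian=3 zinc=11
After 6 (gather 5 obsidian): ingot=2 obsidian=8 zinc=11
After 7 (craft ingot): ingot=3 obsidian=6 zinc=11
After 8 (gather 2 obsidian): ingot=3 obsidian=8 zinc=11
After 9 (craft ingot): ingot=4 obsidian=6 zinc=11
After 10 (craft ingot): ingot=5 obsidian=4 zinc=11
After 11 (craft ingot): ingot=6 obsidian=2 zinc=11
After 12 (craft ingot): ingot=7 zinc=11
After 13 (gather 2 flax): flax=2 ingot=7 zinc=11
After 14 (gather 10 zinc): flax=2 ingot=7 zinc=21
After 15 (gather 5 flax): flax=7 ingot=7 zinc=21
After 16 (craft torch): flax=4 ingot=7 torch=1 zinc=18
After 17 (craft torch): flax=1 ingot=7 torch=2 zinc=15
After 18 (gather 3 obsidian): flax=1 ingot=7 obsidian=3 torch=2 zinc=15
After 19 (consume 1 flax): ingot=7 obsidian=3 torch=2 zinc=15
After 20 (gather 1 flax): flax=1 ingot=7 obsidian=3 torch=2 zinc=15
After 21 (gather 4 zinc): flax=1 ingot=7 obsidian=3 torch=2 zinc=19
After 22 (craft ingot): flax=1 ingot=8 obsidian=1 torch=2 zinc=19
After 23 (gather 4 zinc): flax=1 ingot=8 obsidian=1 torch=2 zinc=23
After 24 (gather 3 flax): flax=4 ingot=8 obsidian=1 torch=2 zinc=23
After 25 (consume 2 ingot): flax=4 ingot=6 obsidian=1 torch=2 zinc=23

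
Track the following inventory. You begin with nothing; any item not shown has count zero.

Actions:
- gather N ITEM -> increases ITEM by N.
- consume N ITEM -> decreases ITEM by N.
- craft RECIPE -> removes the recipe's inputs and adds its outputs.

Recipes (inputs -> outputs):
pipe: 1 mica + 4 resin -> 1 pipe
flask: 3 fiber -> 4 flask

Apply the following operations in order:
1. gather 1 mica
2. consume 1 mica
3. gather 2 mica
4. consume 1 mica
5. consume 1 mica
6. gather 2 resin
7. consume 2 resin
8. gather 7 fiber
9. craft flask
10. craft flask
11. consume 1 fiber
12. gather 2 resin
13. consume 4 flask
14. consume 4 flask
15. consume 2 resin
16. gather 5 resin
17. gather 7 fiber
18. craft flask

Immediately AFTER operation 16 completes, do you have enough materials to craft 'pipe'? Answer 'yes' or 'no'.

Answer: no

Derivation:
After 1 (gather 1 mica): mica=1
After 2 (consume 1 mica): (empty)
After 3 (gather 2 mica): mica=2
After 4 (consume 1 mica): mica=1
After 5 (consume 1 mica): (empty)
After 6 (gather 2 resin): resin=2
After 7 (consume 2 resin): (empty)
After 8 (gather 7 fiber): fiber=7
After 9 (craft flask): fiber=4 flask=4
After 10 (craft flask): fiber=1 flask=8
After 11 (consume 1 fiber): flask=8
After 12 (gather 2 resin): flask=8 resin=2
After 13 (consume 4 flask): flask=4 resin=2
After 14 (consume 4 flask): resin=2
After 15 (consume 2 resin): (empty)
After 16 (gather 5 resin): resin=5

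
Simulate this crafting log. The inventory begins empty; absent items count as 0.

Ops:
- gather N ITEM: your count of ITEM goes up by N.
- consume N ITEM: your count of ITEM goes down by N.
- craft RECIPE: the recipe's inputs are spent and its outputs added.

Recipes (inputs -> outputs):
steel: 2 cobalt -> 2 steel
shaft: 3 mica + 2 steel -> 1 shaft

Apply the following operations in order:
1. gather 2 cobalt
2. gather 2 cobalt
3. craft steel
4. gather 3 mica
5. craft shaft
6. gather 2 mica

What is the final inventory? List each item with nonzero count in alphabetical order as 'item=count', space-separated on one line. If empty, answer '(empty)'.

After 1 (gather 2 cobalt): cobalt=2
After 2 (gather 2 cobalt): cobalt=4
After 3 (craft steel): cobalt=2 steel=2
After 4 (gather 3 mica): cobalt=2 mica=3 steel=2
After 5 (craft shaft): cobalt=2 shaft=1
After 6 (gather 2 mica): cobalt=2 mica=2 shaft=1

Answer: cobalt=2 mica=2 shaft=1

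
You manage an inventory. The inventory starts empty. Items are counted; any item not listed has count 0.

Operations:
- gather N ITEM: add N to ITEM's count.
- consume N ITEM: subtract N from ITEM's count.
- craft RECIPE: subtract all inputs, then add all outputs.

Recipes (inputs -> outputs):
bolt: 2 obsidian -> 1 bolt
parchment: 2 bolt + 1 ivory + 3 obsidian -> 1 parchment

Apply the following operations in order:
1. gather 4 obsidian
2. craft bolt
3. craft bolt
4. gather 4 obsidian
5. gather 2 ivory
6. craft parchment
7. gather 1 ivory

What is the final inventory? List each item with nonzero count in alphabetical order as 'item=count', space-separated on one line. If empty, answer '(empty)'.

Answer: ivory=2 obsidian=1 parchment=1

Derivation:
After 1 (gather 4 obsidian): obsidian=4
After 2 (craft bolt): bolt=1 obsidian=2
After 3 (craft bolt): bolt=2
After 4 (gather 4 obsidian): bolt=2 obsidian=4
After 5 (gather 2 ivory): bolt=2 ivory=2 obsidian=4
After 6 (craft parchment): ivory=1 obsidian=1 parchment=1
After 7 (gather 1 ivory): ivory=2 obsidian=1 parchment=1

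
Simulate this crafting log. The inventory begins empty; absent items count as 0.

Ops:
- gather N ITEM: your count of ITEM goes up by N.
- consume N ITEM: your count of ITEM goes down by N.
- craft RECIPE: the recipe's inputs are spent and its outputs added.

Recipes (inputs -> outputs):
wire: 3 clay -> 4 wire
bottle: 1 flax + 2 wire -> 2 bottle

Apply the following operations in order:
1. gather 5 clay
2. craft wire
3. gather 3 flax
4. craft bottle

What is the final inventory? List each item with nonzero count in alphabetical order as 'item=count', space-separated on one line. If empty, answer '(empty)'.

After 1 (gather 5 clay): clay=5
After 2 (craft wire): clay=2 wire=4
After 3 (gather 3 flax): clay=2 flax=3 wire=4
After 4 (craft bottle): bottle=2 clay=2 flax=2 wire=2

Answer: bottle=2 clay=2 flax=2 wire=2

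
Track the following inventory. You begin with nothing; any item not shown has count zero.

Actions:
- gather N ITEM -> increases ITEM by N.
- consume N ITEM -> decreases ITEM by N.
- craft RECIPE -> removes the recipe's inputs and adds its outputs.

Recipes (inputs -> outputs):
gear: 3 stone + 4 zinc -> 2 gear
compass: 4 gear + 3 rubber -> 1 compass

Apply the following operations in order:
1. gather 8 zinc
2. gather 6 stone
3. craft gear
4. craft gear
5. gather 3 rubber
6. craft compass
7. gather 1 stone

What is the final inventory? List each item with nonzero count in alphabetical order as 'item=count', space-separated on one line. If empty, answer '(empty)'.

After 1 (gather 8 zinc): zinc=8
After 2 (gather 6 stone): stone=6 zinc=8
After 3 (craft gear): gear=2 stone=3 zinc=4
After 4 (craft gear): gear=4
After 5 (gather 3 rubber): gear=4 rubber=3
After 6 (craft compass): compass=1
After 7 (gather 1 stone): compass=1 stone=1

Answer: compass=1 stone=1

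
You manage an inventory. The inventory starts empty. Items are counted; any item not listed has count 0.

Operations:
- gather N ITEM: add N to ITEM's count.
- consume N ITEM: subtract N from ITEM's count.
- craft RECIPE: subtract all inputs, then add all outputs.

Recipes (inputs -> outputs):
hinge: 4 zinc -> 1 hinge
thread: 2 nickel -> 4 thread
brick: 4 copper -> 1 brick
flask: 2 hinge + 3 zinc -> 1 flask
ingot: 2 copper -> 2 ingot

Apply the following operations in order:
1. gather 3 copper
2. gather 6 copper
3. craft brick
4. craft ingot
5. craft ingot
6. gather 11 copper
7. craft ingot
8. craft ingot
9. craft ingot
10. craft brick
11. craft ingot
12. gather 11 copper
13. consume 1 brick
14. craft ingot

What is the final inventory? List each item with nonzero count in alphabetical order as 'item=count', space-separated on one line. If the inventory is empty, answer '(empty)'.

After 1 (gather 3 copper): copper=3
After 2 (gather 6 copper): copper=9
After 3 (craft brick): brick=1 copper=5
After 4 (craft ingot): brick=1 copper=3 ingot=2
After 5 (craft ingot): brick=1 copper=1 ingot=4
After 6 (gather 11 copper): brick=1 copper=12 ingot=4
After 7 (craft ingot): brick=1 copper=10 ingot=6
After 8 (craft ingot): brick=1 copper=8 ingot=8
After 9 (craft ingot): brick=1 copper=6 ingot=10
After 10 (craft brick): brick=2 copper=2 ingot=10
After 11 (craft ingot): brick=2 ingot=12
After 12 (gather 11 copper): brick=2 copper=11 ingot=12
After 13 (consume 1 brick): brick=1 copper=11 ingot=12
After 14 (craft ingot): brick=1 copper=9 ingot=14

Answer: brick=1 copper=9 ingot=14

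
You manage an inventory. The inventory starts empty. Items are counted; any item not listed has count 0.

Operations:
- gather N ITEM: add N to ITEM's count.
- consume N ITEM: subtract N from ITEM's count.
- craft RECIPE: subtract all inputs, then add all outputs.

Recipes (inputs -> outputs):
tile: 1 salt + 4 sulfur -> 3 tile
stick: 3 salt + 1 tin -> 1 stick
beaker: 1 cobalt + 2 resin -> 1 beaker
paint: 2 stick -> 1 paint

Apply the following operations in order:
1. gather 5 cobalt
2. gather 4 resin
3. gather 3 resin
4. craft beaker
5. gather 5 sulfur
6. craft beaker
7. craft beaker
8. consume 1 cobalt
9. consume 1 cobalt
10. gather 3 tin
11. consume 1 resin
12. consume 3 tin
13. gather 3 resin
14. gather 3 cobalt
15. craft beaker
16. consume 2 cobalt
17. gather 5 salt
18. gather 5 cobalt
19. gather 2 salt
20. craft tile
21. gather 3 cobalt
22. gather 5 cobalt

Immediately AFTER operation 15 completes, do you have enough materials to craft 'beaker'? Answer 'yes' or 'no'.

Answer: no

Derivation:
After 1 (gather 5 cobalt): cobalt=5
After 2 (gather 4 resin): cobalt=5 resin=4
After 3 (gather 3 resin): cobalt=5 resin=7
After 4 (craft beaker): beaker=1 cobalt=4 resin=5
After 5 (gather 5 sulfur): beaker=1 cobalt=4 resin=5 sulfur=5
After 6 (craft beaker): beaker=2 cobalt=3 resin=3 sulfur=5
After 7 (craft beaker): beaker=3 cobalt=2 resin=1 sulfur=5
After 8 (consume 1 cobalt): beaker=3 cobalt=1 resin=1 sulfur=5
After 9 (consume 1 cobalt): beaker=3 resin=1 sulfur=5
After 10 (gather 3 tin): beaker=3 resin=1 sulfur=5 tin=3
After 11 (consume 1 resin): beaker=3 sulfur=5 tin=3
After 12 (consume 3 tin): beaker=3 sulfur=5
After 13 (gather 3 resin): beaker=3 resin=3 sulfur=5
After 14 (gather 3 cobalt): beaker=3 cobalt=3 resin=3 sulfur=5
After 15 (craft beaker): beaker=4 cobalt=2 resin=1 sulfur=5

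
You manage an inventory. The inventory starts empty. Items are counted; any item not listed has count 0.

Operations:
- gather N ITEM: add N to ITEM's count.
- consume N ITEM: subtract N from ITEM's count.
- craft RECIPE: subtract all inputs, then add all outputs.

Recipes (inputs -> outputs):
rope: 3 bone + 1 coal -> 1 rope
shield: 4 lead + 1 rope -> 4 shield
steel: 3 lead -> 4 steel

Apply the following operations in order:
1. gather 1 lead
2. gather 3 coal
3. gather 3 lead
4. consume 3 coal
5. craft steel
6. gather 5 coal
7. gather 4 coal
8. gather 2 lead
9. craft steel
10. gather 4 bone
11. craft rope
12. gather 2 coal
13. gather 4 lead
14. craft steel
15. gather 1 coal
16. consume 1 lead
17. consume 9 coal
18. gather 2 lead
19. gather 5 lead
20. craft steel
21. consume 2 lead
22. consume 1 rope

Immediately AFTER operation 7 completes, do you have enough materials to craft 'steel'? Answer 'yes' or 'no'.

After 1 (gather 1 lead): lead=1
After 2 (gather 3 coal): coal=3 lead=1
After 3 (gather 3 lead): coal=3 lead=4
After 4 (consume 3 coal): lead=4
After 5 (craft steel): lead=1 steel=4
After 6 (gather 5 coal): coal=5 lead=1 steel=4
After 7 (gather 4 coal): coal=9 lead=1 steel=4

Answer: no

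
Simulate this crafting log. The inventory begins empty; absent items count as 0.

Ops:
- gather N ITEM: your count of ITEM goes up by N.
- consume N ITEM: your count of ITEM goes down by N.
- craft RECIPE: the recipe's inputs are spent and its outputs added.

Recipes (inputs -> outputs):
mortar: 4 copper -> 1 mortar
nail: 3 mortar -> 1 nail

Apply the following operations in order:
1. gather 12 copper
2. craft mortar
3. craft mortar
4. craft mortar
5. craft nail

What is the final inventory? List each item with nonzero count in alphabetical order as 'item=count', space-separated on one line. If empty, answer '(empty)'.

Answer: nail=1

Derivation:
After 1 (gather 12 copper): copper=12
After 2 (craft mortar): copper=8 mortar=1
After 3 (craft mortar): copper=4 mortar=2
After 4 (craft mortar): mortar=3
After 5 (craft nail): nail=1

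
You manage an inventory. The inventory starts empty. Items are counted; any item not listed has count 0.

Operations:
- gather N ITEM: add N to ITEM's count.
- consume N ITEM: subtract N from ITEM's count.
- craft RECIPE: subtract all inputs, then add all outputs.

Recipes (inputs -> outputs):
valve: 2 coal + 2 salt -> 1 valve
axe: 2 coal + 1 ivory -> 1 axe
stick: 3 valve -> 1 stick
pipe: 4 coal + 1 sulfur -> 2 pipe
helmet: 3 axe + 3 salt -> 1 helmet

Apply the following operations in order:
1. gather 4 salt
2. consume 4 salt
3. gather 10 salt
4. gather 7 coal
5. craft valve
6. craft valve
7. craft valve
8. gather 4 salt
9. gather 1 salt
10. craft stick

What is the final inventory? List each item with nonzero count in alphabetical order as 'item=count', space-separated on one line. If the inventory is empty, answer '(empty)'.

Answer: coal=1 salt=9 stick=1

Derivation:
After 1 (gather 4 salt): salt=4
After 2 (consume 4 salt): (empty)
After 3 (gather 10 salt): salt=10
After 4 (gather 7 coal): coal=7 salt=10
After 5 (craft valve): coal=5 salt=8 valve=1
After 6 (craft valve): coal=3 salt=6 valve=2
After 7 (craft valve): coal=1 salt=4 valve=3
After 8 (gather 4 salt): coal=1 salt=8 valve=3
After 9 (gather 1 salt): coal=1 salt=9 valve=3
After 10 (craft stick): coal=1 salt=9 stick=1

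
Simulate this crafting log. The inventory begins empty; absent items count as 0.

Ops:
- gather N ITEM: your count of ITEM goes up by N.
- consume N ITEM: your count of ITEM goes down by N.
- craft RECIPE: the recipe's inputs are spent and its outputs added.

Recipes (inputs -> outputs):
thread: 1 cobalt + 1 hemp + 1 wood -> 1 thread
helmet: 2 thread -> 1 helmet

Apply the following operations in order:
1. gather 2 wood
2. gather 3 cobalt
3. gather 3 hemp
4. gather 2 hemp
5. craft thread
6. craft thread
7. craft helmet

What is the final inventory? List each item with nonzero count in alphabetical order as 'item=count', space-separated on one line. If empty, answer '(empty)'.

After 1 (gather 2 wood): wood=2
After 2 (gather 3 cobalt): cobalt=3 wood=2
After 3 (gather 3 hemp): cobalt=3 hemp=3 wood=2
After 4 (gather 2 hemp): cobalt=3 hemp=5 wood=2
After 5 (craft thread): cobalt=2 hemp=4 thread=1 wood=1
After 6 (craft thread): cobalt=1 hemp=3 thread=2
After 7 (craft helmet): cobalt=1 helmet=1 hemp=3

Answer: cobalt=1 helmet=1 hemp=3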